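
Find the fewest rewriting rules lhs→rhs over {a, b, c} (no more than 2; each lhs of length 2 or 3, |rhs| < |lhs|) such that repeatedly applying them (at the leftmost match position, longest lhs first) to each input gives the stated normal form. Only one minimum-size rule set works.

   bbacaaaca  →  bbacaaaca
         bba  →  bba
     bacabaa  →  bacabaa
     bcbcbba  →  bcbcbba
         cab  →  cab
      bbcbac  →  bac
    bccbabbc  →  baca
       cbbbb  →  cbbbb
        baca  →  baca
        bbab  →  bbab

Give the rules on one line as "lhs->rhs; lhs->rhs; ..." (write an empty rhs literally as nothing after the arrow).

bbc->; ccb->ac

  | bbacaaaca
  | bba
  | bacabaa
  | bcbcbba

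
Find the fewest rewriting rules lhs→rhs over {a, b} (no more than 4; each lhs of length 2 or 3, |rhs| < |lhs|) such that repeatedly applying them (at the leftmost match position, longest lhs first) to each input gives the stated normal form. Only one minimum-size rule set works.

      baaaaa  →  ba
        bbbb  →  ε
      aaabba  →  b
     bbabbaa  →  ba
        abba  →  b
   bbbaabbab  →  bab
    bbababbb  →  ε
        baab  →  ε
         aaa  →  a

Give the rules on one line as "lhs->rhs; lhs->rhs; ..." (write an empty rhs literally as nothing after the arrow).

  | baaaaa => baaa => ba
  | bbbb => bb => ε
  | aaabba => abba => baa => b
  | bbabbaa => abbaa => baaa => ba

aa->; abb->ba; bb->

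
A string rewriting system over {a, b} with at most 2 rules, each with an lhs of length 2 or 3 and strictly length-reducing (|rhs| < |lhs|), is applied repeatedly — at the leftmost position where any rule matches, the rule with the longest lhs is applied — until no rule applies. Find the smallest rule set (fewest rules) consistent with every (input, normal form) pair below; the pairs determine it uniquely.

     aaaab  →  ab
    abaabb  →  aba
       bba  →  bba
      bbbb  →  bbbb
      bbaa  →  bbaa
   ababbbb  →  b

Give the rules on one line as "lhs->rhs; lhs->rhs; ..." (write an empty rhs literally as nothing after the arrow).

  | aaaab => ab
  | abaabb => aba
  | bba
  | bbbb

aaa->; abb->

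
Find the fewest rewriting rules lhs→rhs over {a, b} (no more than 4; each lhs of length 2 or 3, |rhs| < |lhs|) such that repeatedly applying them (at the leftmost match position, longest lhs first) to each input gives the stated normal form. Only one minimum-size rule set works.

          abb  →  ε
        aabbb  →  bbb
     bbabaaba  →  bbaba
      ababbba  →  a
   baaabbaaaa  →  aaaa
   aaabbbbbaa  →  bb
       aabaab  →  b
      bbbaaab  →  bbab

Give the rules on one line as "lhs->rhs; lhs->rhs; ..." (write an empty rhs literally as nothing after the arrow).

aab->b; abb->; baa->

  | abb => ε
  | aabbb => bbb
  | bbabaaba => bbaba
  | ababbba => abba => a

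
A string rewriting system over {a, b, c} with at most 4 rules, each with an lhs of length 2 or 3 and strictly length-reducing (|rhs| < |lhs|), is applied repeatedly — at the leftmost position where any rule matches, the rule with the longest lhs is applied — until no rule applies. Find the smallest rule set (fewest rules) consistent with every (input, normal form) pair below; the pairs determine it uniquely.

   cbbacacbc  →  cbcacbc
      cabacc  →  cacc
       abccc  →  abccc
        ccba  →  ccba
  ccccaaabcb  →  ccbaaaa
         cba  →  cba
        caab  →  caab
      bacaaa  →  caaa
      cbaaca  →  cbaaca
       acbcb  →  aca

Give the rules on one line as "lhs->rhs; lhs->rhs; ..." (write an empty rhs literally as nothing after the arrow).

bac->c; bcb->a; cca->ba

  | cbbacacbc => cbcacbc
  | cabacc => cacc
  | abccc
  | ccba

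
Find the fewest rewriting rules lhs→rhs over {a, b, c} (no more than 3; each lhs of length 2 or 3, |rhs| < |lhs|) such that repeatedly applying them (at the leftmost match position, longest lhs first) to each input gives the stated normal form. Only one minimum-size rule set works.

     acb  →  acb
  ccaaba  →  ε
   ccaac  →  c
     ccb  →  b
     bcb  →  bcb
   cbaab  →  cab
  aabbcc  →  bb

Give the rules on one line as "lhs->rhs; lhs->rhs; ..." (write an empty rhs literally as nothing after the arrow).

aa->; ba->; cc->

  | acb
  | ccaaba => aaba => ba => ε
  | ccaac => aac => c
  | ccb => b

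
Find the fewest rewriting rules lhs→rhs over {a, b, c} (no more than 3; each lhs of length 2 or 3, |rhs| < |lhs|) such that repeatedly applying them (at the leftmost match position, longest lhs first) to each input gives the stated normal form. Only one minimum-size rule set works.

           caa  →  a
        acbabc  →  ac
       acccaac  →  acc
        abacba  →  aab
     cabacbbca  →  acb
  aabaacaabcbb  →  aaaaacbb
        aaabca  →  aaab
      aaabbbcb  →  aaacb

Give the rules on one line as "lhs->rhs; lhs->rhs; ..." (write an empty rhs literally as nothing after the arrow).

ba->a; bc->c; ca->b

  | caa => ba => a
  | acbabc => acabc => abbc => abc => ac
  | acccaac => accbac => accac => acbc => acc
  | abacba => aacba => aaca => aab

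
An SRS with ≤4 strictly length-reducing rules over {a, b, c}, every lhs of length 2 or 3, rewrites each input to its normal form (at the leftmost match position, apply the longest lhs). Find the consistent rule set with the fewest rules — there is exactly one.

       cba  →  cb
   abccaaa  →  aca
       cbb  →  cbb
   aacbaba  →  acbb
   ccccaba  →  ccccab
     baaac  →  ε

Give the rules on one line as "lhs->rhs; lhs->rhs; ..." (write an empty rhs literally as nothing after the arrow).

  | cba => cb
  | abccaaa => acaaa => acaa => aca
  | cbb
  | aacbaba => acbaba => acbba => acbb

aa->a; ba->b; bc->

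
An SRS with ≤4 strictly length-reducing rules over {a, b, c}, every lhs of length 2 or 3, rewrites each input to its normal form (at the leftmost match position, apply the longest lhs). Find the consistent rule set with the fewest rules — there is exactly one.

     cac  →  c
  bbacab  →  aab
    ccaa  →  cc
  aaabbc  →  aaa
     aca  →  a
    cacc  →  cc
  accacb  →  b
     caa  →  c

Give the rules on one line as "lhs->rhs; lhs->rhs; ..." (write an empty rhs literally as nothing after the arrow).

  | cac => c
  | bbacab => aacab => aab
  | ccaa => cc
  | aaabbc => aaaac => aaa

ac->; bb->a; caa->c; cb->b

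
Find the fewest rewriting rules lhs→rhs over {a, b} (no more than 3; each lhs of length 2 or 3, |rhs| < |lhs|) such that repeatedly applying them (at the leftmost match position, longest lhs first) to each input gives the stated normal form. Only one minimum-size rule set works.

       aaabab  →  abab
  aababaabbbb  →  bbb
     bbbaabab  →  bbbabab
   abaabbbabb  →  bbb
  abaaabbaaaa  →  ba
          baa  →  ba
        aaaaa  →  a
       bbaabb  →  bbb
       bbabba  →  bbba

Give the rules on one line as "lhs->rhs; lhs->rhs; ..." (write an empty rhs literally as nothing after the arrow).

  | aaabab => aabab => abab
  | aababaabbbb => ababaabbbb => abababbbb => ababbbb => abbbb => bbb
  | bbbaabab => bbbabab
  | abaabbbabb => ababbbabb => abbbabb => bbabb => bbb

aa->a; abb->b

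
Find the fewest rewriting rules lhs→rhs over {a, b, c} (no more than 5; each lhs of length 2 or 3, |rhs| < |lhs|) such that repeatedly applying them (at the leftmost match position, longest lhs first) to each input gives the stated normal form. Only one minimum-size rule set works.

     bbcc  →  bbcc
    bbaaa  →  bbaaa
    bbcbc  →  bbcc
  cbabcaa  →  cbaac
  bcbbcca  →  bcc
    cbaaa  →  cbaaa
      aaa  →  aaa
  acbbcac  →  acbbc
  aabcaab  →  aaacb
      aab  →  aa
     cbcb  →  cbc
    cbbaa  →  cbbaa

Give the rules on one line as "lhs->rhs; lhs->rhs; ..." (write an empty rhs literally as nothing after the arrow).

ab->a; bcb->bc; ca->; caa->ac

  | bbcc
  | bbaaa
  | bbcbc => bbcc
  | cbabcaa => cbacaa => cbaac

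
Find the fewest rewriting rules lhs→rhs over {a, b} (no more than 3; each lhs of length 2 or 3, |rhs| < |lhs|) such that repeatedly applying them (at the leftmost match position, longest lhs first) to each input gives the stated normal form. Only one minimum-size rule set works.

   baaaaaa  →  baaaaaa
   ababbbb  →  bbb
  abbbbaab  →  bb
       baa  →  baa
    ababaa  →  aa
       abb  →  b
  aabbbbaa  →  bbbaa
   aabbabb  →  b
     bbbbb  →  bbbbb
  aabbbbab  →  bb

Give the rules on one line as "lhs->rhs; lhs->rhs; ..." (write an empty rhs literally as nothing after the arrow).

aab->ab; ab->; bab->

  | baaaaaa
  | ababbbb => abbbb => bbb
  | abbbbaab => bbbaab => bbbab => bb
  | baa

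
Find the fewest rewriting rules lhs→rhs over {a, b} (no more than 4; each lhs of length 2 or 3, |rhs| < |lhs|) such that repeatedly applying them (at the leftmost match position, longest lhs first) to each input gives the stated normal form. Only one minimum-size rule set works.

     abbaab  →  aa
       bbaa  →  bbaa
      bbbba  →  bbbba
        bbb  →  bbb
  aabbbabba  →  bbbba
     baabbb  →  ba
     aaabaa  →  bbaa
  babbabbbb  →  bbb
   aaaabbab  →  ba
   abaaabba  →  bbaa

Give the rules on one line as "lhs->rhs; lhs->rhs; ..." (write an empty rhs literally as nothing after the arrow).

aaa->b; ab->a; aba->bb; abb->

  | abbaab => aab => aa
  | bbaa
  | bbbba
  | bbb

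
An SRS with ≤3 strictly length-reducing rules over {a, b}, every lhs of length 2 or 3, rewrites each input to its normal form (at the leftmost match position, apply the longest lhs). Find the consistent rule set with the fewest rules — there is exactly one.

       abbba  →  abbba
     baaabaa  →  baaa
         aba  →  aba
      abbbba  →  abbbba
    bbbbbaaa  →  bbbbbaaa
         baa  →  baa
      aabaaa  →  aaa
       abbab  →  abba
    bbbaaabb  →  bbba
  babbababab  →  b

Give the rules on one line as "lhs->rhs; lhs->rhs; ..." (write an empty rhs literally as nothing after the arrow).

aab->; bab->ba

  | abbba
  | baaabaa => baaa
  | aba
  | abbbba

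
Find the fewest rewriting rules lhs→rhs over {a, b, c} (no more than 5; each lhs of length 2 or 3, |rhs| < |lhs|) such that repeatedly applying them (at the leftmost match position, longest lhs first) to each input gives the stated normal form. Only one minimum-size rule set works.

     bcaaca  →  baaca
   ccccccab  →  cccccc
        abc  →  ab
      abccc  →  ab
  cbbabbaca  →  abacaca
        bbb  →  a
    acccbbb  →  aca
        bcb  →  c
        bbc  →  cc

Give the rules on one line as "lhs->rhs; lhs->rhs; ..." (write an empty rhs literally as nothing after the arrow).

bb->c; bc->b; cab->c; cb->a

  | bcaaca => baaca
  | ccccccab => cccccc
  | abc => ab
  | abccc => abcc => abc => ab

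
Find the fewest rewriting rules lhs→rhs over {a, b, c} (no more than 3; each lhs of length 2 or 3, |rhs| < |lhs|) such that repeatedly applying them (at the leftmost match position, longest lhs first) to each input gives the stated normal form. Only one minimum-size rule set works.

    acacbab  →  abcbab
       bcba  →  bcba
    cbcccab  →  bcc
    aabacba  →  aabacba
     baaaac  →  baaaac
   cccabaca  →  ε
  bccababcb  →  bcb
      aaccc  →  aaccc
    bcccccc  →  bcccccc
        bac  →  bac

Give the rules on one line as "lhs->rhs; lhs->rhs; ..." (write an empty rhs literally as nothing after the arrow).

bb->; ca->b; cbc->bc

  | acacbab => abcbab
  | bcba
  | cbcccab => bcccab => bccbb => bcc
  | aabacba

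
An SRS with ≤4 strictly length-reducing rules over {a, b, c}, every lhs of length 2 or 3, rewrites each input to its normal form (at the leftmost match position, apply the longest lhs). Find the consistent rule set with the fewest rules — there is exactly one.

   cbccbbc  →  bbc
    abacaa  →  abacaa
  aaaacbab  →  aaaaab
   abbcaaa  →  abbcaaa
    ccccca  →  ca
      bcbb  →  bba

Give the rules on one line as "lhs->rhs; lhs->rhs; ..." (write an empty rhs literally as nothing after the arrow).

cb->; cbb->ba; cc->

  | cbccbbc => ccbbc => bbc
  | abacaa
  | aaaacbab => aaaaab
  | abbcaaa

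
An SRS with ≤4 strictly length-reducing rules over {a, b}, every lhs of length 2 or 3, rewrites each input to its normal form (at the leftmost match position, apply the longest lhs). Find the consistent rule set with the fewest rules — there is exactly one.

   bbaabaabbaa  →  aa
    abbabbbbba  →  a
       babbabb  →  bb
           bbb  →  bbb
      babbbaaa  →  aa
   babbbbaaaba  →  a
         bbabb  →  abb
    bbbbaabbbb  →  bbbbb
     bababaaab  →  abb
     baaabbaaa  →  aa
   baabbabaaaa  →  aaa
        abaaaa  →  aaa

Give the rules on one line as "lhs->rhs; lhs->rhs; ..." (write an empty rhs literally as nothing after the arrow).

  | bbaabaabbaa => baabaabbaa => aabaabbaa => bbaabbaa => baabbaa => aabbaa => bbbaa => bbaa => baa => aa
  | abbabbbbba => ababbbbba => bbbbba => bbbba => bbba => bba => ba => a
  | babbabb => abbabb => ababb => bb
  | bbb

aab->bb; aba->; ba->a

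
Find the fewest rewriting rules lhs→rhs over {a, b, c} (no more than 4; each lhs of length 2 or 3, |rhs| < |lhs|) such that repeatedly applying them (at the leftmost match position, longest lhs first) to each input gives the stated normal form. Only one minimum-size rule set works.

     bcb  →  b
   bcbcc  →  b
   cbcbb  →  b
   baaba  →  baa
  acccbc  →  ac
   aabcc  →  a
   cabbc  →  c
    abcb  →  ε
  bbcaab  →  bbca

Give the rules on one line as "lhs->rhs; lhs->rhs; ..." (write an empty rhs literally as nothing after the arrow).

ab->; cb->; cc->

  | bcb => b
  | bcbcc => bcc => b
  | cbcbb => cbb => b
  | baaba => baa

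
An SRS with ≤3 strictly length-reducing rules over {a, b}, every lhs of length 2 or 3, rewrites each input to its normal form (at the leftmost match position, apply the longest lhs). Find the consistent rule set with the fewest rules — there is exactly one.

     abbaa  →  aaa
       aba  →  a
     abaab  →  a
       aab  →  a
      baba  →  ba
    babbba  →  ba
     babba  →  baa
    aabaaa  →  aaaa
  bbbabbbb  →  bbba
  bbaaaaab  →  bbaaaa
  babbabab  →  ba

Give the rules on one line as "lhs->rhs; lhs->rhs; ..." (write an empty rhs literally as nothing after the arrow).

ab->; abb->a

  | abbaa => aaa
  | aba => a
  | abaab => aab => a
  | aab => a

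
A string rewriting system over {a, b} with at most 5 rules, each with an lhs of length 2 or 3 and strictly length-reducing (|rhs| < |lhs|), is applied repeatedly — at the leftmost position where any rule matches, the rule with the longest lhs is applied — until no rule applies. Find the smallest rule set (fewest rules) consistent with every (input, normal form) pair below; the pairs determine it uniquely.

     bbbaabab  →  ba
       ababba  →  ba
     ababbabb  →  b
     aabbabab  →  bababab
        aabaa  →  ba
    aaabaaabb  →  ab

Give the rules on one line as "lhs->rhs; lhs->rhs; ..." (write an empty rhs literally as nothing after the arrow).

  | bbbaabab => baabab => bbaab => aab => ba
  | ababba => abbba => bbba => ba
  | ababbabb => abbbabb => bbbabb => babb => bbb => b
  | aabbabab => bababab

aa->a; aab->ba; abb->bb; bb->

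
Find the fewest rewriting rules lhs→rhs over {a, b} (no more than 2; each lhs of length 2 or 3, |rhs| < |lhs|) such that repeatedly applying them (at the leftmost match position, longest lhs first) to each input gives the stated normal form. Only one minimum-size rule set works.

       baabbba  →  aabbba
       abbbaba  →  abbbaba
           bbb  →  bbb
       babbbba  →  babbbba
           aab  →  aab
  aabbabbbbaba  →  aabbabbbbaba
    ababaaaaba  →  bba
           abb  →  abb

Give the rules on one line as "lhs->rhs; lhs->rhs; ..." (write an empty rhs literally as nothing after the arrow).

aaa->b; baa->aa

  | baabbba => aabbba
  | abbbaba
  | bbb
  | babbbba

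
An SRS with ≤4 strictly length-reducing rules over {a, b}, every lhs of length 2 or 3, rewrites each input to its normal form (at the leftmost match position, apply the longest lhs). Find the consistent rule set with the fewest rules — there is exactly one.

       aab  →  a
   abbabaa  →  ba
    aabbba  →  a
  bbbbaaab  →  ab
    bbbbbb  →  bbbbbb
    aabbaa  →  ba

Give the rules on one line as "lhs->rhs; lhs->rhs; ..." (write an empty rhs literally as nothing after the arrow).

  | aab => a
  | abbabaa => abaa => ba
  | aabbba => abba => a
  | bbbbaaab => bbaab => ab

aab->a; aba->b; bba->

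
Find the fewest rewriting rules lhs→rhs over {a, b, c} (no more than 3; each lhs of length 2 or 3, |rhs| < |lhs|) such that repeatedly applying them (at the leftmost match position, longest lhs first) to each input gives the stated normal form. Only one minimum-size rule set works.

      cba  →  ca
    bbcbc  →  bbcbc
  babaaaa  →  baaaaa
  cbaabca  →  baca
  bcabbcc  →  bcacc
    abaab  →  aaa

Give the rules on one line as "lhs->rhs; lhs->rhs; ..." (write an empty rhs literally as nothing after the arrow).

ab->a; caa->ba; cba->ca

  | cba => ca
  | bbcbc
  | babaaaa => baaaaa
  | cbaabca => caabca => babca => baca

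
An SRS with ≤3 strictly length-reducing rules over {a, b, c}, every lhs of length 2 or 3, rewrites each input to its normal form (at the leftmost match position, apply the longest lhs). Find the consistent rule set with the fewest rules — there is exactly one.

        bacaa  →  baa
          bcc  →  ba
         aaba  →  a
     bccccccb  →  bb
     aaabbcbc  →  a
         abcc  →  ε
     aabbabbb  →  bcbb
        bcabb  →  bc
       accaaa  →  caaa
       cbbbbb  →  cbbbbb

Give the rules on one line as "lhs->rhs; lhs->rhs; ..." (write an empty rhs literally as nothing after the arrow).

ab->c; ac->; cc->a

  | bacaa => baa
  | bcc => ba
  | aaba => aca => a
  | bccccccb => baccccb => bcccb => bacb => bb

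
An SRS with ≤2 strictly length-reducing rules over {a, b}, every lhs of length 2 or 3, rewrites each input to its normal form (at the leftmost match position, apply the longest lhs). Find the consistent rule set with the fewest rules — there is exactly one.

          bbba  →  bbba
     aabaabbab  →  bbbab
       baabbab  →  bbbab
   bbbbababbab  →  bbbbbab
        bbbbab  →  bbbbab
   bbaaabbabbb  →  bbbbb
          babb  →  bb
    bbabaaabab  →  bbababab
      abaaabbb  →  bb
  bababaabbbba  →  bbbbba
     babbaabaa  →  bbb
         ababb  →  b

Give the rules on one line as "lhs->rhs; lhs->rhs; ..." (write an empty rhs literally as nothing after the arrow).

  | bbba
  | aabaabbab => baabbab => bbbab
  | baabbab => bbbab
  | bbbbababbab => bbbbabbab => bbbbbab

aa->; abb->b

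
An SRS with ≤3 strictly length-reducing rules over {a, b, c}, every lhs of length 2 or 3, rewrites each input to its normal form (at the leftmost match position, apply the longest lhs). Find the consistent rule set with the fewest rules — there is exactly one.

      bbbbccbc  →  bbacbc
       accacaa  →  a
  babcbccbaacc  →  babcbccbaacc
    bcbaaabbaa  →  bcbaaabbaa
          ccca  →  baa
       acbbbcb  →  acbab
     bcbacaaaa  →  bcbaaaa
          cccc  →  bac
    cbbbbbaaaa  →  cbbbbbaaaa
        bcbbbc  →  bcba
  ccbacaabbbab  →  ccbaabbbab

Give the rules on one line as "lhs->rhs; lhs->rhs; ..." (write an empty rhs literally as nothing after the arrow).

  | bbbbccbc => bbacbc
  | accacaa => accaa => aca => a
  | babcbccbaacc
  | bcbaaabbaa

bbc->a; ca->; ccc->ba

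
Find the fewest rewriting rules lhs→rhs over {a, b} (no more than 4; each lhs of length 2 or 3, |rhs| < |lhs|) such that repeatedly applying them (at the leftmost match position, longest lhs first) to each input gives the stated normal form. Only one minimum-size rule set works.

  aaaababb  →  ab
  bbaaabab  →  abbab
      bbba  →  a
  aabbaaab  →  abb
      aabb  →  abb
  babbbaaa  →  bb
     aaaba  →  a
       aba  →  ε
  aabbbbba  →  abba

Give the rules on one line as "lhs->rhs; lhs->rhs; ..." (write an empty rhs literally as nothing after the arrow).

  | aaaababb => bbababb => bbbb => ab
  | bbaaabab => bbbbbab => abbab
  | bbba => aa => a
  | aabbaaab => abbaaab => abbbbb => aabb => abb

aa->a; aaa->bb; aba->; bbb->a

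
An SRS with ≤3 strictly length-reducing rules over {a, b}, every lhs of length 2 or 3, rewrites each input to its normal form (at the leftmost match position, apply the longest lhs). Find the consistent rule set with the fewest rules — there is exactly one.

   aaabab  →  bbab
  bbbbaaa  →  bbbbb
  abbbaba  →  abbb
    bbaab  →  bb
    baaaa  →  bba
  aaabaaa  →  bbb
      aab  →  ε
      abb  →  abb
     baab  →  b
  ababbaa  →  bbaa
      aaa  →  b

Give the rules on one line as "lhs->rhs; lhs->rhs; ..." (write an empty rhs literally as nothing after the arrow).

  | aaabab => bbab
  | bbbbaaa => bbbbb
  | abbbaba => abbb
  | bbaab => bb

aaa->b; aab->; aba->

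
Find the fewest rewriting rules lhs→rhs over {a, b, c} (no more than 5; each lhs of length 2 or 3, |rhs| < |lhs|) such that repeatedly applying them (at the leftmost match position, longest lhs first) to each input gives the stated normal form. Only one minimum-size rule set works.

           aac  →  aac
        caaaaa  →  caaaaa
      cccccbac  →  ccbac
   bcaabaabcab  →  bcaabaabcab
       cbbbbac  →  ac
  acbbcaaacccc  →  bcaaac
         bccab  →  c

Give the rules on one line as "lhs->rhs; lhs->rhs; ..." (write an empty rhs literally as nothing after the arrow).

acb->; bb->c; cca->; ccc->

  | aac
  | caaaaa
  | cccccbac => ccbac
  | bcaabaabcab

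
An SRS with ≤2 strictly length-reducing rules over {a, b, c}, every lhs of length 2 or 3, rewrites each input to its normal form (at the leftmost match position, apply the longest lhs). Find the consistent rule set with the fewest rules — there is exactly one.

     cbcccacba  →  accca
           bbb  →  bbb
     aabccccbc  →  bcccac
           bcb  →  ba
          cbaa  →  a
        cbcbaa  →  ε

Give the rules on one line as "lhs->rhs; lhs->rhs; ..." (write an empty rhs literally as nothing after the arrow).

aa->; cb->a

  | cbcccacba => acccacba => acccaaa => accca
  | bbb
  | aabccccbc => bccccbc => bcccac
  | bcb => ba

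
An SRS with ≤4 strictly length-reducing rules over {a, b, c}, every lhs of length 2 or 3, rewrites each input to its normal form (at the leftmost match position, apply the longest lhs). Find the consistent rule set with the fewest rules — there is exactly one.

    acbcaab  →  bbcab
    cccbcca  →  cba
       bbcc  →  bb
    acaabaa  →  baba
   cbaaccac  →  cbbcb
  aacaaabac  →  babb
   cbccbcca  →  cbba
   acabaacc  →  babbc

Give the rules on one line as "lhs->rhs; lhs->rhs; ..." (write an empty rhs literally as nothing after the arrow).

aa->a; ac->b; cc->

  | acbcaab => bbcaab => bbcab
  | cccbcca => cbcca => cba
  | bbcc => bb
  | acaabaa => baabaa => babaa => baba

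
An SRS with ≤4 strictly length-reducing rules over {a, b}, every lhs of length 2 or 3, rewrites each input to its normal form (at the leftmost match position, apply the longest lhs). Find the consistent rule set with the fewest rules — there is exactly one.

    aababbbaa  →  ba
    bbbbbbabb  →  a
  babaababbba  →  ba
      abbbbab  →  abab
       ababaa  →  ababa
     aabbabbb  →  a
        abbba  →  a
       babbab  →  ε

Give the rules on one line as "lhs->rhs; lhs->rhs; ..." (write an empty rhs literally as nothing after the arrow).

  | aababbbaa => babbbaa => baaa => baa => ba
  | bbbbbbabb => bbbabb => abb => a
  | babaababbba => babbabbba => baabbba => bbbba => ba
  | abbbbab => abab

aa->a; aab->b; bb->; bbb->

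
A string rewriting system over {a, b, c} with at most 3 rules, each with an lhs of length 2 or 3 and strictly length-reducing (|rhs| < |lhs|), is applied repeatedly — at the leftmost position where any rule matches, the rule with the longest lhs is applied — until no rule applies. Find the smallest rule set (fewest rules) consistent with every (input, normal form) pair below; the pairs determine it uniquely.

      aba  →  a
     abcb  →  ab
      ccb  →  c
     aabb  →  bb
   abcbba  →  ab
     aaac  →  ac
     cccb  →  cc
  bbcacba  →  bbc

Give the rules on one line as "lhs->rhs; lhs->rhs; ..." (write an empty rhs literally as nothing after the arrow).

aa->; ba->; cb->

  | aba => a
  | abcb => ab
  | ccb => c
  | aabb => bb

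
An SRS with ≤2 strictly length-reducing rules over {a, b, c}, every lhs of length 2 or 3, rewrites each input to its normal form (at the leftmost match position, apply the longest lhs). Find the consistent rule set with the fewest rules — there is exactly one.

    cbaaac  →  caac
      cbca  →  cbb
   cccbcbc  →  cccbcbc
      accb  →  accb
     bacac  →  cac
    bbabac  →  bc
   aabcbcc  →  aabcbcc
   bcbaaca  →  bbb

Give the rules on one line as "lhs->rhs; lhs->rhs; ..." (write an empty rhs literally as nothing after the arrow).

ba->; bca->bb

  | cbaaac => caac
  | cbca => cbb
  | cccbcbc
  | accb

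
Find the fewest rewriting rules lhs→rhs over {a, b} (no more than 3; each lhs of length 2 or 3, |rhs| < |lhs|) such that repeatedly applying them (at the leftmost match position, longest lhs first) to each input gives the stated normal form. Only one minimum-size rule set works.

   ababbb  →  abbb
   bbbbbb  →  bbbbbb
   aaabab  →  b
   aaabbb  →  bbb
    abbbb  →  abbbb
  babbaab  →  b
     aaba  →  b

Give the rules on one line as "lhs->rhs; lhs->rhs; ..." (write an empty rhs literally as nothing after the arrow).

  | ababbb => abbb
  | bbbbbb
  | aaabab => babab => bab => b
  | aaabbb => babbb => bbb

aa->b; ba->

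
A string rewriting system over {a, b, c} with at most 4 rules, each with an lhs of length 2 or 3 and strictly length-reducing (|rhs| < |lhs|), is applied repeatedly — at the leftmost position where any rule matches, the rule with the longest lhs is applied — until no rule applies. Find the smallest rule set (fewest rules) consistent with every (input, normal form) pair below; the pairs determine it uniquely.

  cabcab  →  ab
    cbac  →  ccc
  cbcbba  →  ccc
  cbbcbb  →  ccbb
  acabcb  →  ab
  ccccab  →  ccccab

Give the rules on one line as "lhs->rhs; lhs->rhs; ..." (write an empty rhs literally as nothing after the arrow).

ba->c; bc->c; cac->

  | cabcab => cacab => ab
  | cbac => ccc
  | cbcbba => ccbba => ccbc => ccc
  | cbbcbb => cbcbb => ccbb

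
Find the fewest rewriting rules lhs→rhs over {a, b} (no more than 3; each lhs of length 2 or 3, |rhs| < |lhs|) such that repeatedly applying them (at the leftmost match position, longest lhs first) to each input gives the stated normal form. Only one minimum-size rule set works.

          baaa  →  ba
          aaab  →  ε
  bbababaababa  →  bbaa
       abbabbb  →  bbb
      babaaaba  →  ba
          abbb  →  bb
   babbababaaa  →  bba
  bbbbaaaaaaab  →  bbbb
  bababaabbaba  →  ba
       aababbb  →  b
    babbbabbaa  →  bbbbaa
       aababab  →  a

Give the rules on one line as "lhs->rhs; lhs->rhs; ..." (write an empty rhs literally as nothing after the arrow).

aaa->a; ab->

  | baaa => ba
  | aaab => ab => ε
  | bbababaababa => bbabaababa => bbaababa => bbaaba => bbaa
  | abbabbb => babbb => bbb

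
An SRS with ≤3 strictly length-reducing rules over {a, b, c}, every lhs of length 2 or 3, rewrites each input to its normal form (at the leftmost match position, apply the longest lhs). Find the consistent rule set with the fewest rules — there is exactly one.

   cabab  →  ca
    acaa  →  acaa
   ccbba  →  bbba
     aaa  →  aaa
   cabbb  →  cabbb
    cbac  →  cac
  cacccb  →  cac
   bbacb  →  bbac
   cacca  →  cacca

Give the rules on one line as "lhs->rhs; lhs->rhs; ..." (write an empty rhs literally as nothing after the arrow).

  | cabab => ca
  | acaa
  | ccbba => bbba
  | aaa

bab->; cb->c; ccb->bb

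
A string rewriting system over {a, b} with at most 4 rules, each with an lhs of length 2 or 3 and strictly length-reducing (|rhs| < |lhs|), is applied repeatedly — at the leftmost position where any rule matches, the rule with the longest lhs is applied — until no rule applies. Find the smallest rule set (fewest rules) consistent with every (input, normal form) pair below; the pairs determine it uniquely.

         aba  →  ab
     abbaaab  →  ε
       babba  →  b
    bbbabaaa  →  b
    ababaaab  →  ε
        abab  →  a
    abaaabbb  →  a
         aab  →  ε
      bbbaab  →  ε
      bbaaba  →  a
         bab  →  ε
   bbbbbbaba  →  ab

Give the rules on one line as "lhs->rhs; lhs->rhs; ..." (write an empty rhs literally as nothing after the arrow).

aa->b; ba->b; bb->

  | aba => ab
  | abbaaab => aaaab => baab => bab => bb => ε
  | babba => bbba => ba => b
  | bbbabaaa => babaaa => bbaaa => aaa => ba => b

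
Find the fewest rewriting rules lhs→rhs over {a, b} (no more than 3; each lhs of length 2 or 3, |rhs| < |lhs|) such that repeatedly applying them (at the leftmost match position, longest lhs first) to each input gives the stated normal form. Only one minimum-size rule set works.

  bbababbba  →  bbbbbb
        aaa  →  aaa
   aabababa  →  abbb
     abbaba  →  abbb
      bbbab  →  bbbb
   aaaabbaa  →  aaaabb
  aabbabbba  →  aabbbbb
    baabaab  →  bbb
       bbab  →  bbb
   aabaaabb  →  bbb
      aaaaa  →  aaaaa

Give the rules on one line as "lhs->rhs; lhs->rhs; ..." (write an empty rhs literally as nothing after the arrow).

  | bbababbba => bbbabbba => bbbbbba => bbbbbb
  | aaa
  | aabababa => abbaba => abbba => abbb
  | abbaba => abbba => abbb

aba->b; ba->b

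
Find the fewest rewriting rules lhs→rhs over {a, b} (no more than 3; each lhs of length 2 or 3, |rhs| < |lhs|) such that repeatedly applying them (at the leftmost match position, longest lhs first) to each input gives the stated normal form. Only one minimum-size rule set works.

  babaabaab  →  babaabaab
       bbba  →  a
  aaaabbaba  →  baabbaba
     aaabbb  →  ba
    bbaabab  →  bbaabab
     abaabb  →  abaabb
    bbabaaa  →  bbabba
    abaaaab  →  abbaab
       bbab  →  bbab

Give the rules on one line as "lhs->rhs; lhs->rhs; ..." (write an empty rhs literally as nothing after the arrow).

  | babaabaab
  | bbba => a
  | aaaabbaba => baabbaba
  | aaabbb => babbb => ba

aaa->ba; bbb->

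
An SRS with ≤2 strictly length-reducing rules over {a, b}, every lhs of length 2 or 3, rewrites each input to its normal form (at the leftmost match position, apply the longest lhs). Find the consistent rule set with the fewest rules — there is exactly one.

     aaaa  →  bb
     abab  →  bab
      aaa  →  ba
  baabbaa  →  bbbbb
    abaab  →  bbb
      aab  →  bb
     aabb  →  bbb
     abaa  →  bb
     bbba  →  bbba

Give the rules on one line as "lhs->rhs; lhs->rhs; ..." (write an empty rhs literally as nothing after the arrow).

  | aaaa => baa => bb
  | abab => bab
  | aaa => ba
  | baabbaa => bbbbaa => bbbbb

aa->b; aba->ba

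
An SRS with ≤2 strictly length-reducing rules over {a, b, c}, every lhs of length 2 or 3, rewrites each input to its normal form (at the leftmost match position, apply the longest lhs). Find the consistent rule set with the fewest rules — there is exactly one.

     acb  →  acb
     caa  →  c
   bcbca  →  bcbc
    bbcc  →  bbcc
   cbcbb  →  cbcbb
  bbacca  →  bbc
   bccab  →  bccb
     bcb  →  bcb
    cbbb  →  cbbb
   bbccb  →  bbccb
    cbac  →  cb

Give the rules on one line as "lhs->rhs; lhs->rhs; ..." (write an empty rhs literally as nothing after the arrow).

bac->b; ca->c

  | acb
  | caa => ca => c
  | bcbca => bcbc
  | bbcc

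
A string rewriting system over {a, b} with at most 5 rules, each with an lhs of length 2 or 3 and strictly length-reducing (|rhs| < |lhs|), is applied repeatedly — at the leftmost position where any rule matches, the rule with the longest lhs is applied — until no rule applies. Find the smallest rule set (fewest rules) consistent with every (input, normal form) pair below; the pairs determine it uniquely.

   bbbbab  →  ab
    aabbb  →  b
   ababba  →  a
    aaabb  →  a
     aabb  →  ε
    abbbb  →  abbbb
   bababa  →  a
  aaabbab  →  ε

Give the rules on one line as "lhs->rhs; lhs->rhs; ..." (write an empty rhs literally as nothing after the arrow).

  | bbbbab => bbab => ab
  | aabbb => babb => b
  | ababba => aba => a
  | aaabb => abab => a

aab->ba; ba->; bab->; bba->a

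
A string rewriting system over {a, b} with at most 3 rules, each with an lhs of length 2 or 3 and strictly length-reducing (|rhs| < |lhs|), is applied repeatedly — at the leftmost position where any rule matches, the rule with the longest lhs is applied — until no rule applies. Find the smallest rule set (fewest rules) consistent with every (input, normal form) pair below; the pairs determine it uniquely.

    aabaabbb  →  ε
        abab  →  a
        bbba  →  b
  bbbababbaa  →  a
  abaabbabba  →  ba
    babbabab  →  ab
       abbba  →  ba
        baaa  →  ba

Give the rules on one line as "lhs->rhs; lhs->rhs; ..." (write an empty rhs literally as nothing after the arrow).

  | aabaabbb => baabbb => bbbb => abb => aa => ε
  | abab => bb => a
  | bbba => aba => b
  | bbbababbaa => abababbaa => bbabbaa => aabbaa => bbaa => aaa => a

aa->; aba->b; bb->a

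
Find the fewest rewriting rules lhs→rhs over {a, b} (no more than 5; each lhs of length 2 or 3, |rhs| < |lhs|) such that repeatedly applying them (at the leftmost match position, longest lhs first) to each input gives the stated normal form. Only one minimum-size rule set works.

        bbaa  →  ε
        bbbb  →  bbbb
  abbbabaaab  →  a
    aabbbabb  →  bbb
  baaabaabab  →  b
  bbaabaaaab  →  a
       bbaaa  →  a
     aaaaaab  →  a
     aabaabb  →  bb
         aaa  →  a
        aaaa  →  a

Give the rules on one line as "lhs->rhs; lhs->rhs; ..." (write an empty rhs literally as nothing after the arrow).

aa->a; ab->a; aba->b; ba->

  | bbaa => ba => ε
  | bbbb
  | abbbabaaab => abbabaaab => ababaaab => bbaaab => baab => ab => a
  | aabbbabb => abbbabb => abbabb => ababb => bbb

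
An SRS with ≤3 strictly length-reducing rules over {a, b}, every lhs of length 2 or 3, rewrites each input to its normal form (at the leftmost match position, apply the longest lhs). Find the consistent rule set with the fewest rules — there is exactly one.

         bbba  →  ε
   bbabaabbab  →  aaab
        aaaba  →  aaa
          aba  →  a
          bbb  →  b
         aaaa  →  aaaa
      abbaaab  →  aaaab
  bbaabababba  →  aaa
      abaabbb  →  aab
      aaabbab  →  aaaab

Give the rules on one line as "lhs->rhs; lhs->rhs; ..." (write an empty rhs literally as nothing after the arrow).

  | bbba => ba => ε
  | bbabaabbab => abaabbab => aabbab => aaab
  | aaaba => aaa
  | aba => a

ba->; bb->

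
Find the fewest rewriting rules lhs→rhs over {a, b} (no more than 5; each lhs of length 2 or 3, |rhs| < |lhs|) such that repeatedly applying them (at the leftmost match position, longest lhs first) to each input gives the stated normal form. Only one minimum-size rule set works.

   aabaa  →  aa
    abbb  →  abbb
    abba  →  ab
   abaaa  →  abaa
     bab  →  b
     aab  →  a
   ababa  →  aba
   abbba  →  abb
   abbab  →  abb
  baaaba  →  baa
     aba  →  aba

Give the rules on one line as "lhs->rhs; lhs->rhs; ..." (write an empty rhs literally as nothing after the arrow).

aaa->aa; aab->a; bab->b; bba->b

  | aabaa => aaa => aa
  | abbb
  | abba => ab
  | abaaa => abaa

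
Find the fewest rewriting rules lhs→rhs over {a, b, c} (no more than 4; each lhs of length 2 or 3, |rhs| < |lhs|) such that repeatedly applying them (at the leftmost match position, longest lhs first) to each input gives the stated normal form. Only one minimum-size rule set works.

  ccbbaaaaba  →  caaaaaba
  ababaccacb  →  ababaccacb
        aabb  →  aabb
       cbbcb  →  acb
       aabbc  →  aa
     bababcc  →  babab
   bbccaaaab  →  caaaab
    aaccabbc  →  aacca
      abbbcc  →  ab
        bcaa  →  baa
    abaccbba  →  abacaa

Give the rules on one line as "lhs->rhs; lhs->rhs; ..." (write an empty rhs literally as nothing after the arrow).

  | ccbbaaaaba => caaaaaba
  | ababaccacb
  | aabb
  | cbbcb => acb

bbc->; bc->b; cbb->a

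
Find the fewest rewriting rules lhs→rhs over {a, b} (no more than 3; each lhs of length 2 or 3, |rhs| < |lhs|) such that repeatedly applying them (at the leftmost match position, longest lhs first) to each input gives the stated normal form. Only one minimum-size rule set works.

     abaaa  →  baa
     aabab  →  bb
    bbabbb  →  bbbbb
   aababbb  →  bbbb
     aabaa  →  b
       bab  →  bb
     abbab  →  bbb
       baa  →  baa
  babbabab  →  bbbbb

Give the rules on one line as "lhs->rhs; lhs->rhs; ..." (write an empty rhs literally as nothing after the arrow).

  | abaaa => baa
  | aabab => abb => bb
  | bbabbb => bbbbb
  | aababbb => abbbb => bbbb

ab->b; aba->b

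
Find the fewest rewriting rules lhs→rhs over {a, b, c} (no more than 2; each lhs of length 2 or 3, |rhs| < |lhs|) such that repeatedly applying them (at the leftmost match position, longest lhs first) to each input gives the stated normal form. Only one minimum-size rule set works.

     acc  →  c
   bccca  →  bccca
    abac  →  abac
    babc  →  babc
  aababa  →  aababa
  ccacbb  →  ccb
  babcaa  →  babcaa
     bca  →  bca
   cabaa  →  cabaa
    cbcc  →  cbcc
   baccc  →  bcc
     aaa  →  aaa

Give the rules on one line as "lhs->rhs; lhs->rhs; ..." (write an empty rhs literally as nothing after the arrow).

acb->; acc->c

  | acc => c
  | bccca
  | abac
  | babc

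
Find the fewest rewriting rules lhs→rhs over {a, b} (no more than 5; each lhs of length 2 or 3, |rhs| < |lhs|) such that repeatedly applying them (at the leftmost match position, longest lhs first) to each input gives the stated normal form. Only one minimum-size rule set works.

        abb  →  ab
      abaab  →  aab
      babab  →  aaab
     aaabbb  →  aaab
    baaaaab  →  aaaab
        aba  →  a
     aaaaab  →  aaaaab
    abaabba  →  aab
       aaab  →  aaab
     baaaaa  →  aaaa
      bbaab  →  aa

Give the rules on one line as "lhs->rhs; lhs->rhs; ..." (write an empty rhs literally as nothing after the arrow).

ba->; bab->aa; bb->b; bba->b

  | abb => ab
  | abaab => aab
  | babab => aaab
  | aaabbb => aaabb => aaab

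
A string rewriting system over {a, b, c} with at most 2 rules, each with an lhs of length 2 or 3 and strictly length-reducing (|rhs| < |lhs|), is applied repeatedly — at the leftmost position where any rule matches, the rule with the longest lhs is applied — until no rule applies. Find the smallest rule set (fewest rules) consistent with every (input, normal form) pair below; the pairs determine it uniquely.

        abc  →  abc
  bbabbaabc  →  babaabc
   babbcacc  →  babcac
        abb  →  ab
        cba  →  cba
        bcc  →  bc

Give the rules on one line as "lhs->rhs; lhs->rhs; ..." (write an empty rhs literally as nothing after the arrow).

  | abc
  | bbabbaabc => babbaabc => babaabc
  | babbcacc => babcacc => babcac
  | abb => ab

bb->b; cc->c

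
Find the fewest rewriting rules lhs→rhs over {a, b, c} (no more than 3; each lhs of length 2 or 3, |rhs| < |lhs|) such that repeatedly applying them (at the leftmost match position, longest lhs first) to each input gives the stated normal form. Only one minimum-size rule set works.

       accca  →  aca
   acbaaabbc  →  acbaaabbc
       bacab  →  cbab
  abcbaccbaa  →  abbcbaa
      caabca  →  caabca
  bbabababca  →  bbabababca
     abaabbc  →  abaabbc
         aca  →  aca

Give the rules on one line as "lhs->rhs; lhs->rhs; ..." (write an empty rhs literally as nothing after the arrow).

  | accca => aca
  | acbaaabbc
  | bacab => cbab
  | abcbaccbaa => abccbcbaa => abbcbaa

bac->cb; cc->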